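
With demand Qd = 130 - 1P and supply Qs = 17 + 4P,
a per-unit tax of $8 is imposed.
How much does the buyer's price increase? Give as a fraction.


With a per-unit tax, the buyer's price increase depends on relative slopes.
Supply slope: d = 4, Demand slope: b = 1
Buyer's price increase = d * tax / (b + d)
= 4 * 8 / (1 + 4)
= 32 / 5 = 32/5

32/5


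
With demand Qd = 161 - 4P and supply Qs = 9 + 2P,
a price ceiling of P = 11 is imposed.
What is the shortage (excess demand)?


At P = 11:
Qd = 161 - 4*11 = 117
Qs = 9 + 2*11 = 31
Shortage = Qd - Qs = 117 - 31 = 86

86


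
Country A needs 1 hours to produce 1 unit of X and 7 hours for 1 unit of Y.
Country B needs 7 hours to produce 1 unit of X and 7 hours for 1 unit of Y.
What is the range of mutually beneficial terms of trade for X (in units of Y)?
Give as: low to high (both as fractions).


Opportunity cost of X for Country A = hours_X / hours_Y = 1/7 = 1/7 units of Y
Opportunity cost of X for Country B = hours_X / hours_Y = 7/7 = 1 units of Y
Terms of trade must be between the two opportunity costs.
Range: 1/7 to 1

1/7 to 1


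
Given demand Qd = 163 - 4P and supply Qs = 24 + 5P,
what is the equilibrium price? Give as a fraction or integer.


At equilibrium, Qd = Qs.
163 - 4P = 24 + 5P
163 - 24 = 4P + 5P
139 = 9P
P* = 139/9 = 139/9

139/9


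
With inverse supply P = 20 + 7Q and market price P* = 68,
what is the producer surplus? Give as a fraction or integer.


Minimum supply price (at Q=0): P_min = 20
Quantity supplied at P* = 68:
Q* = (68 - 20)/7 = 48/7
PS = (1/2) * Q* * (P* - P_min)
PS = (1/2) * 48/7 * (68 - 20)
PS = (1/2) * 48/7 * 48 = 1152/7

1152/7


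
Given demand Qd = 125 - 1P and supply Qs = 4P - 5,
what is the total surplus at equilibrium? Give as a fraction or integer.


Find equilibrium: 125 - 1P = 4P - 5
125 + 5 = 5P
P* = 130/5 = 26
Q* = 4*26 - 5 = 99
Inverse demand: P = 125 - Q/1, so P_max = 125
Inverse supply: P = 5/4 + Q/4, so P_min = 5/4
CS = (1/2) * 99 * (125 - 26) = 9801/2
PS = (1/2) * 99 * (26 - 5/4) = 9801/8
TS = CS + PS = 9801/2 + 9801/8 = 49005/8

49005/8


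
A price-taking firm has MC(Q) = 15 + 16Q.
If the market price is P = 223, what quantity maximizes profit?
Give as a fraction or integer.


In perfect competition, profit is maximized where P = MC.
223 = 15 + 16Q
208 = 16Q
Q* = 208/16 = 13

13


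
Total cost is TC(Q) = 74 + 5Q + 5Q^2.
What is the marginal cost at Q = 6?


MC = dTC/dQ = 5 + 2*5*Q
At Q = 6:
MC = 5 + 10*6
MC = 5 + 60 = 65

65


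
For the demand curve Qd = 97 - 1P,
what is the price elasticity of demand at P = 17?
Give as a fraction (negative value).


dQ/dP = -1
At P = 17: Q = 97 - 1*17 = 80
E = (dQ/dP)(P/Q) = (-1)(17/80) = -17/80

-17/80


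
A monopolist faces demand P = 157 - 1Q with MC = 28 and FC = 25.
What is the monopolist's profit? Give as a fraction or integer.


MR = MC: 157 - 2Q = 28
Q* = 129/2
P* = 157 - 1*129/2 = 185/2
Profit = (P* - MC)*Q* - FC
= (185/2 - 28)*129/2 - 25
= 129/2*129/2 - 25
= 16641/4 - 25 = 16541/4

16541/4


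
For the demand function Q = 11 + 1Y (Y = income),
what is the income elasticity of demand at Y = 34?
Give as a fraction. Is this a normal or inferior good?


dQ/dY = 1
At Y = 34: Q = 11 + 1*34 = 45
Ey = (dQ/dY)(Y/Q) = 1 * 34 / 45 = 34/45
Since Ey > 0, this is a normal good.

34/45 (normal good)


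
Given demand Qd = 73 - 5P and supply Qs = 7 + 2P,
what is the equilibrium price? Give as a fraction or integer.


At equilibrium, Qd = Qs.
73 - 5P = 7 + 2P
73 - 7 = 5P + 2P
66 = 7P
P* = 66/7 = 66/7

66/7


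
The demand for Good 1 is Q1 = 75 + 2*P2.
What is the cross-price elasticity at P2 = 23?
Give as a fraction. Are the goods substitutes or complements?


dQ1/dP2 = 2
At P2 = 23: Q1 = 75 + 2*23 = 121
Exy = (dQ1/dP2)(P2/Q1) = 2 * 23 / 121 = 46/121
Since Exy > 0, the goods are substitutes.

46/121 (substitutes)


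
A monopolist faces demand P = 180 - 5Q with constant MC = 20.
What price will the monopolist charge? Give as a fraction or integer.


MR = 180 - 10Q
Set MR = MC: 180 - 10Q = 20
Q* = 16
Substitute into demand:
P* = 180 - 5*16 = 100

100


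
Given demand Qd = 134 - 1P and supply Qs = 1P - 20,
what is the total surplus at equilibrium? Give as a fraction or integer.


Find equilibrium: 134 - 1P = 1P - 20
134 + 20 = 2P
P* = 154/2 = 77
Q* = 1*77 - 20 = 57
Inverse demand: P = 134 - Q/1, so P_max = 134
Inverse supply: P = 20 + Q/1, so P_min = 20
CS = (1/2) * 57 * (134 - 77) = 3249/2
PS = (1/2) * 57 * (77 - 20) = 3249/2
TS = CS + PS = 3249/2 + 3249/2 = 3249

3249


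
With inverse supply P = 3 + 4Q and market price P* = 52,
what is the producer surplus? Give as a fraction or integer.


Minimum supply price (at Q=0): P_min = 3
Quantity supplied at P* = 52:
Q* = (52 - 3)/4 = 49/4
PS = (1/2) * Q* * (P* - P_min)
PS = (1/2) * 49/4 * (52 - 3)
PS = (1/2) * 49/4 * 49 = 2401/8

2401/8


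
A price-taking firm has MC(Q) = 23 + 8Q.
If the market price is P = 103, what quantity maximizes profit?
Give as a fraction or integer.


In perfect competition, profit is maximized where P = MC.
103 = 23 + 8Q
80 = 8Q
Q* = 80/8 = 10

10


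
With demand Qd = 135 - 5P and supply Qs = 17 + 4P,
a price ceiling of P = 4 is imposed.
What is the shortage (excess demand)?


At P = 4:
Qd = 135 - 5*4 = 115
Qs = 17 + 4*4 = 33
Shortage = Qd - Qs = 115 - 33 = 82

82


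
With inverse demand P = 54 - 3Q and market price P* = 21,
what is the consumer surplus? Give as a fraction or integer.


Maximum willingness to pay (at Q=0): P_max = 54
Quantity demanded at P* = 21:
Q* = (54 - 21)/3 = 11
CS = (1/2) * Q* * (P_max - P*)
CS = (1/2) * 11 * (54 - 21)
CS = (1/2) * 11 * 33 = 363/2

363/2


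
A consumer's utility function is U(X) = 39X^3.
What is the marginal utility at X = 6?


MU = dU/dX = 39*3*X^(3-1)
MU = 117*X^2
At X = 6:
MU = 117 * 6^2
MU = 117 * 36 = 4212

4212


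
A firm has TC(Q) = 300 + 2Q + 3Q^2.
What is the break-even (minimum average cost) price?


AC(Q) = 300/Q + 2 + 3Q
To minimize: dAC/dQ = -300/Q^2 + 3 = 0
Q^2 = 300/3 = 100
Q* = 10
Min AC = 300/10 + 2 + 3*10
Min AC = 30 + 2 + 30 = 62

62


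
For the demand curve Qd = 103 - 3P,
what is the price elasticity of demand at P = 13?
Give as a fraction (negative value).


dQ/dP = -3
At P = 13: Q = 103 - 3*13 = 64
E = (dQ/dP)(P/Q) = (-3)(13/64) = -39/64

-39/64


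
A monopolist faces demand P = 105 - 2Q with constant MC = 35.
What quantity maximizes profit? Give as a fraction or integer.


TR = P*Q = (105 - 2Q)Q = 105Q - 2Q^2
MR = dTR/dQ = 105 - 4Q
Set MR = MC:
105 - 4Q = 35
70 = 4Q
Q* = 70/4 = 35/2

35/2


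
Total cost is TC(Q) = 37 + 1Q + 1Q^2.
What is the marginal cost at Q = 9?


MC = dTC/dQ = 1 + 2*1*Q
At Q = 9:
MC = 1 + 2*9
MC = 1 + 18 = 19

19


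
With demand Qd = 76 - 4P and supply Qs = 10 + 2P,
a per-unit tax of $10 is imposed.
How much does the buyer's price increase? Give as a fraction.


With a per-unit tax, the buyer's price increase depends on relative slopes.
Supply slope: d = 2, Demand slope: b = 4
Buyer's price increase = d * tax / (b + d)
= 2 * 10 / (4 + 2)
= 20 / 6 = 10/3

10/3


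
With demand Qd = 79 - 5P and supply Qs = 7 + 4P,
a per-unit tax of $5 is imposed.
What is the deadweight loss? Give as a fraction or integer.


Pre-tax equilibrium quantity: Q* = 39
Post-tax equilibrium quantity: Q_tax = 251/9
Reduction in quantity: Q* - Q_tax = 100/9
DWL = (1/2) * tax * (Q* - Q_tax)
DWL = (1/2) * 5 * 100/9 = 250/9

250/9


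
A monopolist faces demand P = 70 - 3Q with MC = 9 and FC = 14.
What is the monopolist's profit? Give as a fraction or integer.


MR = MC: 70 - 6Q = 9
Q* = 61/6
P* = 70 - 3*61/6 = 79/2
Profit = (P* - MC)*Q* - FC
= (79/2 - 9)*61/6 - 14
= 61/2*61/6 - 14
= 3721/12 - 14 = 3553/12

3553/12


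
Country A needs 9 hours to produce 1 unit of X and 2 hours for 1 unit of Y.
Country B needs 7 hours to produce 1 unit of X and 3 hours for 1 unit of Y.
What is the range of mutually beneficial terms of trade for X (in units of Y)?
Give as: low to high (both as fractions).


Opportunity cost of X for Country A = hours_X / hours_Y = 9/2 = 9/2 units of Y
Opportunity cost of X for Country B = hours_X / hours_Y = 7/3 = 7/3 units of Y
Terms of trade must be between the two opportunity costs.
Range: 7/3 to 9/2

7/3 to 9/2


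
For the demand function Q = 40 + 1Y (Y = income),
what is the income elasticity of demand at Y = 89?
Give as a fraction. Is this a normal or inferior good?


dQ/dY = 1
At Y = 89: Q = 40 + 1*89 = 129
Ey = (dQ/dY)(Y/Q) = 1 * 89 / 129 = 89/129
Since Ey > 0, this is a normal good.

89/129 (normal good)


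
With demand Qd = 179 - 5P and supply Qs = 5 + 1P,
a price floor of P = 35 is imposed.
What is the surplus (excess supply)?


At P = 35:
Qd = 179 - 5*35 = 4
Qs = 5 + 1*35 = 40
Surplus = Qs - Qd = 40 - 4 = 36

36


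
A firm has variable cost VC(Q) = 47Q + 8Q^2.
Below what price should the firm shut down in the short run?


AVC(Q) = VC(Q)/Q = 47 + 8Q
AVC is increasing in Q, so minimum AVC is at Q -> 0+.
Min AVC = 47
The firm should shut down if P < 47.

47


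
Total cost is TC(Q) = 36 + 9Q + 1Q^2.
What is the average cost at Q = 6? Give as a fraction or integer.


TC(6) = 36 + 9*6 + 1*6^2
TC(6) = 36 + 54 + 36 = 126
AC = TC/Q = 126/6 = 21

21


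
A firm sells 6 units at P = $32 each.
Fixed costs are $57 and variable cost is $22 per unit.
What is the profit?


Total Revenue = P * Q = 32 * 6 = $192
Total Cost = FC + VC*Q = 57 + 22*6 = $189
Profit = TR - TC = 192 - 189 = $3

$3


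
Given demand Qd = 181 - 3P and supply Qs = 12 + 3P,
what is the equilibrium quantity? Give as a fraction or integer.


First find equilibrium price:
181 - 3P = 12 + 3P
P* = 169/6 = 169/6
Then substitute into demand:
Q* = 181 - 3 * 169/6 = 193/2

193/2


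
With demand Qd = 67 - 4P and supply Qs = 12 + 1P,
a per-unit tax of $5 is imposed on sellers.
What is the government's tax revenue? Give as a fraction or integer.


With tax on sellers, new supply: Qs' = 12 + 1(P - 5)
= 7 + 1P
New equilibrium quantity:
Q_new = 19
Tax revenue = tax * Q_new = 5 * 19 = 95

95


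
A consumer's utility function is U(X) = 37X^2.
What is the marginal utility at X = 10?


MU = dU/dX = 37*2*X^(2-1)
MU = 74*X^1
At X = 10:
MU = 74 * 10^1
MU = 74 * 10 = 740

740


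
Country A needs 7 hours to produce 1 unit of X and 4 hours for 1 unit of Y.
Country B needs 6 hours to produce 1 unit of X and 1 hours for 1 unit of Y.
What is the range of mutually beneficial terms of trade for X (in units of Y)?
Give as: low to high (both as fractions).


Opportunity cost of X for Country A = hours_X / hours_Y = 7/4 = 7/4 units of Y
Opportunity cost of X for Country B = hours_X / hours_Y = 6/1 = 6 units of Y
Terms of trade must be between the two opportunity costs.
Range: 7/4 to 6

7/4 to 6


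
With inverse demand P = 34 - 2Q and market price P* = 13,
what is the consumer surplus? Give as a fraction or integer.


Maximum willingness to pay (at Q=0): P_max = 34
Quantity demanded at P* = 13:
Q* = (34 - 13)/2 = 21/2
CS = (1/2) * Q* * (P_max - P*)
CS = (1/2) * 21/2 * (34 - 13)
CS = (1/2) * 21/2 * 21 = 441/4

441/4


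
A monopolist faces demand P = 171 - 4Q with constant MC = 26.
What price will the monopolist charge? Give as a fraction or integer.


MR = 171 - 8Q
Set MR = MC: 171 - 8Q = 26
Q* = 145/8
Substitute into demand:
P* = 171 - 4*145/8 = 197/2

197/2


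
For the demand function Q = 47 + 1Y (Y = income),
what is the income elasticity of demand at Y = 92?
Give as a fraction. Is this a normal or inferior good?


dQ/dY = 1
At Y = 92: Q = 47 + 1*92 = 139
Ey = (dQ/dY)(Y/Q) = 1 * 92 / 139 = 92/139
Since Ey > 0, this is a normal good.

92/139 (normal good)


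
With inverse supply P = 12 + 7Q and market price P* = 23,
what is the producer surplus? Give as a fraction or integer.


Minimum supply price (at Q=0): P_min = 12
Quantity supplied at P* = 23:
Q* = (23 - 12)/7 = 11/7
PS = (1/2) * Q* * (P* - P_min)
PS = (1/2) * 11/7 * (23 - 12)
PS = (1/2) * 11/7 * 11 = 121/14

121/14


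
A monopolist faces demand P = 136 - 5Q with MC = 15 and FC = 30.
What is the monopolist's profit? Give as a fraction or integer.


MR = MC: 136 - 10Q = 15
Q* = 121/10
P* = 136 - 5*121/10 = 151/2
Profit = (P* - MC)*Q* - FC
= (151/2 - 15)*121/10 - 30
= 121/2*121/10 - 30
= 14641/20 - 30 = 14041/20

14041/20


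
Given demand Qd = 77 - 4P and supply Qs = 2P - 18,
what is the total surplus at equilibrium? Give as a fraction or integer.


Find equilibrium: 77 - 4P = 2P - 18
77 + 18 = 6P
P* = 95/6 = 95/6
Q* = 2*95/6 - 18 = 41/3
Inverse demand: P = 77/4 - Q/4, so P_max = 77/4
Inverse supply: P = 9 + Q/2, so P_min = 9
CS = (1/2) * 41/3 * (77/4 - 95/6) = 1681/72
PS = (1/2) * 41/3 * (95/6 - 9) = 1681/36
TS = CS + PS = 1681/72 + 1681/36 = 1681/24

1681/24


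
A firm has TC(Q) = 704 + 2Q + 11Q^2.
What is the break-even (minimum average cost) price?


AC(Q) = 704/Q + 2 + 11Q
To minimize: dAC/dQ = -704/Q^2 + 11 = 0
Q^2 = 704/11 = 64
Q* = 8
Min AC = 704/8 + 2 + 11*8
Min AC = 88 + 2 + 88 = 178

178


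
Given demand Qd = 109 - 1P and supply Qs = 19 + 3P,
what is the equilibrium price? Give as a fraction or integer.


At equilibrium, Qd = Qs.
109 - 1P = 19 + 3P
109 - 19 = 1P + 3P
90 = 4P
P* = 90/4 = 45/2

45/2


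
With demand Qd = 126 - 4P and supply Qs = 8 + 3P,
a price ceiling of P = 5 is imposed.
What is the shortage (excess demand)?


At P = 5:
Qd = 126 - 4*5 = 106
Qs = 8 + 3*5 = 23
Shortage = Qd - Qs = 106 - 23 = 83

83


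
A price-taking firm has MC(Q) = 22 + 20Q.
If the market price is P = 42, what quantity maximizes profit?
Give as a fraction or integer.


In perfect competition, profit is maximized where P = MC.
42 = 22 + 20Q
20 = 20Q
Q* = 20/20 = 1

1


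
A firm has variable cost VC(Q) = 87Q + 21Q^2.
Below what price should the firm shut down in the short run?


AVC(Q) = VC(Q)/Q = 87 + 21Q
AVC is increasing in Q, so minimum AVC is at Q -> 0+.
Min AVC = 87
The firm should shut down if P < 87.

87


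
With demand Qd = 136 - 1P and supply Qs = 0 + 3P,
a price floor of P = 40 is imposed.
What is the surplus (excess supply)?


At P = 40:
Qd = 136 - 1*40 = 96
Qs = 0 + 3*40 = 120
Surplus = Qs - Qd = 120 - 96 = 24

24


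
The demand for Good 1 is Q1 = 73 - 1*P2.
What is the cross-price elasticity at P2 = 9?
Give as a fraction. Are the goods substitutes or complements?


dQ1/dP2 = -1
At P2 = 9: Q1 = 73 - 1*9 = 64
Exy = (dQ1/dP2)(P2/Q1) = -1 * 9 / 64 = -9/64
Since Exy < 0, the goods are complements.

-9/64 (complements)


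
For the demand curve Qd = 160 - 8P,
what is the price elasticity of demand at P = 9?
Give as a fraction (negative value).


dQ/dP = -8
At P = 9: Q = 160 - 8*9 = 88
E = (dQ/dP)(P/Q) = (-8)(9/88) = -9/11

-9/11


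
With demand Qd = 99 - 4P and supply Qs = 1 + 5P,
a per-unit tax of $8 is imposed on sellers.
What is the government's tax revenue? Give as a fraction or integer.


With tax on sellers, new supply: Qs' = 1 + 5(P - 8)
= 5P - 39
New equilibrium quantity:
Q_new = 113/3
Tax revenue = tax * Q_new = 8 * 113/3 = 904/3

904/3


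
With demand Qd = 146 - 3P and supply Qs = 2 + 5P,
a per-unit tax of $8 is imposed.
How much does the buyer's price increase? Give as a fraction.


With a per-unit tax, the buyer's price increase depends on relative slopes.
Supply slope: d = 5, Demand slope: b = 3
Buyer's price increase = d * tax / (b + d)
= 5 * 8 / (3 + 5)
= 40 / 8 = 5

5


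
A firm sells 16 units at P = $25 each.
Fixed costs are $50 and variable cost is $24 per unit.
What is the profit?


Total Revenue = P * Q = 25 * 16 = $400
Total Cost = FC + VC*Q = 50 + 24*16 = $434
Profit = TR - TC = 400 - 434 = $-34

$-34


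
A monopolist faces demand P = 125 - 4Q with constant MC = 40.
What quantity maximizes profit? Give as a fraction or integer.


TR = P*Q = (125 - 4Q)Q = 125Q - 4Q^2
MR = dTR/dQ = 125 - 8Q
Set MR = MC:
125 - 8Q = 40
85 = 8Q
Q* = 85/8 = 85/8

85/8


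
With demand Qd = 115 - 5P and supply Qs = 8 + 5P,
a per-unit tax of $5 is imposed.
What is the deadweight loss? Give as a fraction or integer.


Pre-tax equilibrium quantity: Q* = 123/2
Post-tax equilibrium quantity: Q_tax = 49
Reduction in quantity: Q* - Q_tax = 25/2
DWL = (1/2) * tax * (Q* - Q_tax)
DWL = (1/2) * 5 * 25/2 = 125/4

125/4


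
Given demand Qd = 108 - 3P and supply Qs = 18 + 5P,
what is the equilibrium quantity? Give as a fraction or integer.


First find equilibrium price:
108 - 3P = 18 + 5P
P* = 90/8 = 45/4
Then substitute into demand:
Q* = 108 - 3 * 45/4 = 297/4

297/4


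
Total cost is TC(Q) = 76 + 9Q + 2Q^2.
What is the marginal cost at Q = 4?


MC = dTC/dQ = 9 + 2*2*Q
At Q = 4:
MC = 9 + 4*4
MC = 9 + 16 = 25

25


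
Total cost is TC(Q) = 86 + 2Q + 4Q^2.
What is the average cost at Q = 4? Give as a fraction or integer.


TC(4) = 86 + 2*4 + 4*4^2
TC(4) = 86 + 8 + 64 = 158
AC = TC/Q = 158/4 = 79/2

79/2


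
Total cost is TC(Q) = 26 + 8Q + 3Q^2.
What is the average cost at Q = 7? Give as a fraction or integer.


TC(7) = 26 + 8*7 + 3*7^2
TC(7) = 26 + 56 + 147 = 229
AC = TC/Q = 229/7 = 229/7

229/7


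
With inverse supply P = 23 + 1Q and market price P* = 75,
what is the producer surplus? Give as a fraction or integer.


Minimum supply price (at Q=0): P_min = 23
Quantity supplied at P* = 75:
Q* = (75 - 23)/1 = 52
PS = (1/2) * Q* * (P* - P_min)
PS = (1/2) * 52 * (75 - 23)
PS = (1/2) * 52 * 52 = 1352

1352


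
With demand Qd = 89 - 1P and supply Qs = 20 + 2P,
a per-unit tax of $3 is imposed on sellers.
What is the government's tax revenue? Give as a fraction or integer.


With tax on sellers, new supply: Qs' = 20 + 2(P - 3)
= 14 + 2P
New equilibrium quantity:
Q_new = 64
Tax revenue = tax * Q_new = 3 * 64 = 192

192


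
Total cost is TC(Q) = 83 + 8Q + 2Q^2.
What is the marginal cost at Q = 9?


MC = dTC/dQ = 8 + 2*2*Q
At Q = 9:
MC = 8 + 4*9
MC = 8 + 36 = 44

44


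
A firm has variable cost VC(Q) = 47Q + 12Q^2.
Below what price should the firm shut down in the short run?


AVC(Q) = VC(Q)/Q = 47 + 12Q
AVC is increasing in Q, so minimum AVC is at Q -> 0+.
Min AVC = 47
The firm should shut down if P < 47.

47


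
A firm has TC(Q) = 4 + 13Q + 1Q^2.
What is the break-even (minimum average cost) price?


AC(Q) = 4/Q + 13 + 1Q
To minimize: dAC/dQ = -4/Q^2 + 1 = 0
Q^2 = 4/1 = 4
Q* = 2
Min AC = 4/2 + 13 + 1*2
Min AC = 2 + 13 + 2 = 17

17


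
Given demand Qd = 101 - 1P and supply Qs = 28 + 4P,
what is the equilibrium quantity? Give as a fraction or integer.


First find equilibrium price:
101 - 1P = 28 + 4P
P* = 73/5 = 73/5
Then substitute into demand:
Q* = 101 - 1 * 73/5 = 432/5

432/5


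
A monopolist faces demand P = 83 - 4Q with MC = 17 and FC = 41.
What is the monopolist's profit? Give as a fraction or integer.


MR = MC: 83 - 8Q = 17
Q* = 33/4
P* = 83 - 4*33/4 = 50
Profit = (P* - MC)*Q* - FC
= (50 - 17)*33/4 - 41
= 33*33/4 - 41
= 1089/4 - 41 = 925/4

925/4


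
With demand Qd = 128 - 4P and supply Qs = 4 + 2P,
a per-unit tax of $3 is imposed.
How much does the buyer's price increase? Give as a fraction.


With a per-unit tax, the buyer's price increase depends on relative slopes.
Supply slope: d = 2, Demand slope: b = 4
Buyer's price increase = d * tax / (b + d)
= 2 * 3 / (4 + 2)
= 6 / 6 = 1

1


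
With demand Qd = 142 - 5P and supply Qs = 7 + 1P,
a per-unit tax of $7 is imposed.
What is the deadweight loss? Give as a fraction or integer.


Pre-tax equilibrium quantity: Q* = 59/2
Post-tax equilibrium quantity: Q_tax = 71/3
Reduction in quantity: Q* - Q_tax = 35/6
DWL = (1/2) * tax * (Q* - Q_tax)
DWL = (1/2) * 7 * 35/6 = 245/12

245/12


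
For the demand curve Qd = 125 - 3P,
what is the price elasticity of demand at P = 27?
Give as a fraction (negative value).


dQ/dP = -3
At P = 27: Q = 125 - 3*27 = 44
E = (dQ/dP)(P/Q) = (-3)(27/44) = -81/44

-81/44


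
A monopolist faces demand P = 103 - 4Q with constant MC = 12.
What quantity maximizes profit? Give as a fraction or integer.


TR = P*Q = (103 - 4Q)Q = 103Q - 4Q^2
MR = dTR/dQ = 103 - 8Q
Set MR = MC:
103 - 8Q = 12
91 = 8Q
Q* = 91/8 = 91/8

91/8


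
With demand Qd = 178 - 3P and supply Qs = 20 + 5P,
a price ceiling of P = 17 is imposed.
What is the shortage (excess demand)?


At P = 17:
Qd = 178 - 3*17 = 127
Qs = 20 + 5*17 = 105
Shortage = Qd - Qs = 127 - 105 = 22

22


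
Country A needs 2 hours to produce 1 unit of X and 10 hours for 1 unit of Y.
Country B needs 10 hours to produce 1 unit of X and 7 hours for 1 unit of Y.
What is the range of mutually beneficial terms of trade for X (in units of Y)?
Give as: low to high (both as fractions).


Opportunity cost of X for Country A = hours_X / hours_Y = 2/10 = 1/5 units of Y
Opportunity cost of X for Country B = hours_X / hours_Y = 10/7 = 10/7 units of Y
Terms of trade must be between the two opportunity costs.
Range: 1/5 to 10/7

1/5 to 10/7


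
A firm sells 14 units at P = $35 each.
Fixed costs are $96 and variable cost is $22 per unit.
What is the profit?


Total Revenue = P * Q = 35 * 14 = $490
Total Cost = FC + VC*Q = 96 + 22*14 = $404
Profit = TR - TC = 490 - 404 = $86

$86


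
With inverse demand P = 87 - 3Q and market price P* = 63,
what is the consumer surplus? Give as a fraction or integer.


Maximum willingness to pay (at Q=0): P_max = 87
Quantity demanded at P* = 63:
Q* = (87 - 63)/3 = 8
CS = (1/2) * Q* * (P_max - P*)
CS = (1/2) * 8 * (87 - 63)
CS = (1/2) * 8 * 24 = 96

96


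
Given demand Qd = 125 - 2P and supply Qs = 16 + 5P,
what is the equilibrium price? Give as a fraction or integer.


At equilibrium, Qd = Qs.
125 - 2P = 16 + 5P
125 - 16 = 2P + 5P
109 = 7P
P* = 109/7 = 109/7

109/7


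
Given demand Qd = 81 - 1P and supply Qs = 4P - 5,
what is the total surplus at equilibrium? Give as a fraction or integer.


Find equilibrium: 81 - 1P = 4P - 5
81 + 5 = 5P
P* = 86/5 = 86/5
Q* = 4*86/5 - 5 = 319/5
Inverse demand: P = 81 - Q/1, so P_max = 81
Inverse supply: P = 5/4 + Q/4, so P_min = 5/4
CS = (1/2) * 319/5 * (81 - 86/5) = 101761/50
PS = (1/2) * 319/5 * (86/5 - 5/4) = 101761/200
TS = CS + PS = 101761/50 + 101761/200 = 101761/40

101761/40


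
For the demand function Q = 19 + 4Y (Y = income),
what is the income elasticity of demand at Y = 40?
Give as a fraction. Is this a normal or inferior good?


dQ/dY = 4
At Y = 40: Q = 19 + 4*40 = 179
Ey = (dQ/dY)(Y/Q) = 4 * 40 / 179 = 160/179
Since Ey > 0, this is a normal good.

160/179 (normal good)


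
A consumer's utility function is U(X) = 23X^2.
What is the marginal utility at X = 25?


MU = dU/dX = 23*2*X^(2-1)
MU = 46*X^1
At X = 25:
MU = 46 * 25^1
MU = 46 * 25 = 1150

1150


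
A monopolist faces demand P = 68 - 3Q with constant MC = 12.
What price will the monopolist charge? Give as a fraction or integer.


MR = 68 - 6Q
Set MR = MC: 68 - 6Q = 12
Q* = 28/3
Substitute into demand:
P* = 68 - 3*28/3 = 40

40


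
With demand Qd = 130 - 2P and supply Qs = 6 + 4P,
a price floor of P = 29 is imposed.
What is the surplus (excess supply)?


At P = 29:
Qd = 130 - 2*29 = 72
Qs = 6 + 4*29 = 122
Surplus = Qs - Qd = 122 - 72 = 50

50


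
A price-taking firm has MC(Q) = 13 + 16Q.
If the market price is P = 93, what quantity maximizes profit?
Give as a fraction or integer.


In perfect competition, profit is maximized where P = MC.
93 = 13 + 16Q
80 = 16Q
Q* = 80/16 = 5

5


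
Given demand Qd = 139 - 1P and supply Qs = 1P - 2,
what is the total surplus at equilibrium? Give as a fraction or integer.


Find equilibrium: 139 - 1P = 1P - 2
139 + 2 = 2P
P* = 141/2 = 141/2
Q* = 1*141/2 - 2 = 137/2
Inverse demand: P = 139 - Q/1, so P_max = 139
Inverse supply: P = 2 + Q/1, so P_min = 2
CS = (1/2) * 137/2 * (139 - 141/2) = 18769/8
PS = (1/2) * 137/2 * (141/2 - 2) = 18769/8
TS = CS + PS = 18769/8 + 18769/8 = 18769/4

18769/4


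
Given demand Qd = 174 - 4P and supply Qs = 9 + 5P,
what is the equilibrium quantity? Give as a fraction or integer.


First find equilibrium price:
174 - 4P = 9 + 5P
P* = 165/9 = 55/3
Then substitute into demand:
Q* = 174 - 4 * 55/3 = 302/3

302/3


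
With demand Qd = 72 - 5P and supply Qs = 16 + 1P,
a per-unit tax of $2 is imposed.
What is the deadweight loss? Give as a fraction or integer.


Pre-tax equilibrium quantity: Q* = 76/3
Post-tax equilibrium quantity: Q_tax = 71/3
Reduction in quantity: Q* - Q_tax = 5/3
DWL = (1/2) * tax * (Q* - Q_tax)
DWL = (1/2) * 2 * 5/3 = 5/3

5/3


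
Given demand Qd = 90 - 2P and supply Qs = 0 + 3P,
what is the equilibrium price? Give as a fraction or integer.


At equilibrium, Qd = Qs.
90 - 2P = 0 + 3P
90 - 0 = 2P + 3P
90 = 5P
P* = 90/5 = 18

18


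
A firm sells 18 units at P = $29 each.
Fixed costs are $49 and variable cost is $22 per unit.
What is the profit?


Total Revenue = P * Q = 29 * 18 = $522
Total Cost = FC + VC*Q = 49 + 22*18 = $445
Profit = TR - TC = 522 - 445 = $77

$77


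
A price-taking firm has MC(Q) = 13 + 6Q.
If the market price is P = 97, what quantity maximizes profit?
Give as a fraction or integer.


In perfect competition, profit is maximized where P = MC.
97 = 13 + 6Q
84 = 6Q
Q* = 84/6 = 14

14


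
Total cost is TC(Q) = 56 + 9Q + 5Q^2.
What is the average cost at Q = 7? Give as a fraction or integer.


TC(7) = 56 + 9*7 + 5*7^2
TC(7) = 56 + 63 + 245 = 364
AC = TC/Q = 364/7 = 52

52


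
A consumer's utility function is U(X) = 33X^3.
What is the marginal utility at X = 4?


MU = dU/dX = 33*3*X^(3-1)
MU = 99*X^2
At X = 4:
MU = 99 * 4^2
MU = 99 * 16 = 1584

1584


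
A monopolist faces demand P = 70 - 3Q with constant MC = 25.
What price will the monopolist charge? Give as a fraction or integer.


MR = 70 - 6Q
Set MR = MC: 70 - 6Q = 25
Q* = 15/2
Substitute into demand:
P* = 70 - 3*15/2 = 95/2

95/2


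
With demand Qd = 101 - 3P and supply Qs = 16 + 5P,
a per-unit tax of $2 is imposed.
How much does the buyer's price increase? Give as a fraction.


With a per-unit tax, the buyer's price increase depends on relative slopes.
Supply slope: d = 5, Demand slope: b = 3
Buyer's price increase = d * tax / (b + d)
= 5 * 2 / (3 + 5)
= 10 / 8 = 5/4

5/4


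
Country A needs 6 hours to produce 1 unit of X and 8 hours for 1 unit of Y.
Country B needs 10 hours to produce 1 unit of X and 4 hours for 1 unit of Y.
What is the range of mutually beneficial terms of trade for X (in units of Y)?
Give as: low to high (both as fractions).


Opportunity cost of X for Country A = hours_X / hours_Y = 6/8 = 3/4 units of Y
Opportunity cost of X for Country B = hours_X / hours_Y = 10/4 = 5/2 units of Y
Terms of trade must be between the two opportunity costs.
Range: 3/4 to 5/2

3/4 to 5/2


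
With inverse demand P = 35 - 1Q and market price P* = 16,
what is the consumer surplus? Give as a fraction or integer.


Maximum willingness to pay (at Q=0): P_max = 35
Quantity demanded at P* = 16:
Q* = (35 - 16)/1 = 19
CS = (1/2) * Q* * (P_max - P*)
CS = (1/2) * 19 * (35 - 16)
CS = (1/2) * 19 * 19 = 361/2

361/2


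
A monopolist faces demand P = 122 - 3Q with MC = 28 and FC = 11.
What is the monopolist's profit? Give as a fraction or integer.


MR = MC: 122 - 6Q = 28
Q* = 47/3
P* = 122 - 3*47/3 = 75
Profit = (P* - MC)*Q* - FC
= (75 - 28)*47/3 - 11
= 47*47/3 - 11
= 2209/3 - 11 = 2176/3

2176/3


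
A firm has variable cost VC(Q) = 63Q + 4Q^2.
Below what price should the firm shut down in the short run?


AVC(Q) = VC(Q)/Q = 63 + 4Q
AVC is increasing in Q, so minimum AVC is at Q -> 0+.
Min AVC = 63
The firm should shut down if P < 63.

63


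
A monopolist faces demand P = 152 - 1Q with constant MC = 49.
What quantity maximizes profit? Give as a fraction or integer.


TR = P*Q = (152 - 1Q)Q = 152Q - 1Q^2
MR = dTR/dQ = 152 - 2Q
Set MR = MC:
152 - 2Q = 49
103 = 2Q
Q* = 103/2 = 103/2

103/2


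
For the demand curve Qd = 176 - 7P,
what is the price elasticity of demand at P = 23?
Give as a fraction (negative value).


dQ/dP = -7
At P = 23: Q = 176 - 7*23 = 15
E = (dQ/dP)(P/Q) = (-7)(23/15) = -161/15

-161/15


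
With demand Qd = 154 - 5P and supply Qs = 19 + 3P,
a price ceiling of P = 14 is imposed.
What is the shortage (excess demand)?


At P = 14:
Qd = 154 - 5*14 = 84
Qs = 19 + 3*14 = 61
Shortage = Qd - Qs = 84 - 61 = 23

23


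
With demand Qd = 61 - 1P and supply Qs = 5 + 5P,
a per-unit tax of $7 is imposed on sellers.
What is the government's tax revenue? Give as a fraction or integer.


With tax on sellers, new supply: Qs' = 5 + 5(P - 7)
= 5P - 30
New equilibrium quantity:
Q_new = 275/6
Tax revenue = tax * Q_new = 7 * 275/6 = 1925/6

1925/6


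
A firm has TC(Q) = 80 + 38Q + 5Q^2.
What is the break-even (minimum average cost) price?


AC(Q) = 80/Q + 38 + 5Q
To minimize: dAC/dQ = -80/Q^2 + 5 = 0
Q^2 = 80/5 = 16
Q* = 4
Min AC = 80/4 + 38 + 5*4
Min AC = 20 + 38 + 20 = 78

78


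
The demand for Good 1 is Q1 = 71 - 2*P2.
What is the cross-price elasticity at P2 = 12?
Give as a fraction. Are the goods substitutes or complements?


dQ1/dP2 = -2
At P2 = 12: Q1 = 71 - 2*12 = 47
Exy = (dQ1/dP2)(P2/Q1) = -2 * 12 / 47 = -24/47
Since Exy < 0, the goods are complements.

-24/47 (complements)


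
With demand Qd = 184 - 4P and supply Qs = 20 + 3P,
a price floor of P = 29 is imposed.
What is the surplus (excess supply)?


At P = 29:
Qd = 184 - 4*29 = 68
Qs = 20 + 3*29 = 107
Surplus = Qs - Qd = 107 - 68 = 39

39


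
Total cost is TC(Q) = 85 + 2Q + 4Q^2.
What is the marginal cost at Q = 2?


MC = dTC/dQ = 2 + 2*4*Q
At Q = 2:
MC = 2 + 8*2
MC = 2 + 16 = 18

18


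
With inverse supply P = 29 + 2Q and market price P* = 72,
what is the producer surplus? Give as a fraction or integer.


Minimum supply price (at Q=0): P_min = 29
Quantity supplied at P* = 72:
Q* = (72 - 29)/2 = 43/2
PS = (1/2) * Q* * (P* - P_min)
PS = (1/2) * 43/2 * (72 - 29)
PS = (1/2) * 43/2 * 43 = 1849/4

1849/4


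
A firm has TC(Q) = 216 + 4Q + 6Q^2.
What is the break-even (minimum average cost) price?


AC(Q) = 216/Q + 4 + 6Q
To minimize: dAC/dQ = -216/Q^2 + 6 = 0
Q^2 = 216/6 = 36
Q* = 6
Min AC = 216/6 + 4 + 6*6
Min AC = 36 + 4 + 36 = 76

76


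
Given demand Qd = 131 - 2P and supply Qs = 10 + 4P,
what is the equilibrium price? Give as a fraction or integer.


At equilibrium, Qd = Qs.
131 - 2P = 10 + 4P
131 - 10 = 2P + 4P
121 = 6P
P* = 121/6 = 121/6

121/6


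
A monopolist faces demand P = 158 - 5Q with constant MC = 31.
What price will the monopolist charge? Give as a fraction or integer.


MR = 158 - 10Q
Set MR = MC: 158 - 10Q = 31
Q* = 127/10
Substitute into demand:
P* = 158 - 5*127/10 = 189/2

189/2


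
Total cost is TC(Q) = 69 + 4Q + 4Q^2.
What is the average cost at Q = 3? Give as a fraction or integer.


TC(3) = 69 + 4*3 + 4*3^2
TC(3) = 69 + 12 + 36 = 117
AC = TC/Q = 117/3 = 39

39


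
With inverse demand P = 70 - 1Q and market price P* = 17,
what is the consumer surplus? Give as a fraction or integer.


Maximum willingness to pay (at Q=0): P_max = 70
Quantity demanded at P* = 17:
Q* = (70 - 17)/1 = 53
CS = (1/2) * Q* * (P_max - P*)
CS = (1/2) * 53 * (70 - 17)
CS = (1/2) * 53 * 53 = 2809/2

2809/2


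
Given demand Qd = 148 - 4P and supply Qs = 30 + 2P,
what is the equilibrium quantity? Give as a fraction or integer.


First find equilibrium price:
148 - 4P = 30 + 2P
P* = 118/6 = 59/3
Then substitute into demand:
Q* = 148 - 4 * 59/3 = 208/3

208/3


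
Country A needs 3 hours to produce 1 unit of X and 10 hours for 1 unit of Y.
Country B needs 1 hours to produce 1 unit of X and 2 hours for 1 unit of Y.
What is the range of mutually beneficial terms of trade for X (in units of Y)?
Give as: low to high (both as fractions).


Opportunity cost of X for Country A = hours_X / hours_Y = 3/10 = 3/10 units of Y
Opportunity cost of X for Country B = hours_X / hours_Y = 1/2 = 1/2 units of Y
Terms of trade must be between the two opportunity costs.
Range: 3/10 to 1/2

3/10 to 1/2


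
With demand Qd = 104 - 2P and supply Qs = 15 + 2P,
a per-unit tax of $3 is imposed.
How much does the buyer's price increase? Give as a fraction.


With a per-unit tax, the buyer's price increase depends on relative slopes.
Supply slope: d = 2, Demand slope: b = 2
Buyer's price increase = d * tax / (b + d)
= 2 * 3 / (2 + 2)
= 6 / 4 = 3/2

3/2


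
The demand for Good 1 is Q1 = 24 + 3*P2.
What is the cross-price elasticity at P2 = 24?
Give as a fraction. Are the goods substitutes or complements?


dQ1/dP2 = 3
At P2 = 24: Q1 = 24 + 3*24 = 96
Exy = (dQ1/dP2)(P2/Q1) = 3 * 24 / 96 = 3/4
Since Exy > 0, the goods are substitutes.

3/4 (substitutes)


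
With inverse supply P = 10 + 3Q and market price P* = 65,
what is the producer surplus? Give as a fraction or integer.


Minimum supply price (at Q=0): P_min = 10
Quantity supplied at P* = 65:
Q* = (65 - 10)/3 = 55/3
PS = (1/2) * Q* * (P* - P_min)
PS = (1/2) * 55/3 * (65 - 10)
PS = (1/2) * 55/3 * 55 = 3025/6

3025/6


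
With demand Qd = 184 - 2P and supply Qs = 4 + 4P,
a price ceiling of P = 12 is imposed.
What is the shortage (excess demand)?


At P = 12:
Qd = 184 - 2*12 = 160
Qs = 4 + 4*12 = 52
Shortage = Qd - Qs = 160 - 52 = 108

108


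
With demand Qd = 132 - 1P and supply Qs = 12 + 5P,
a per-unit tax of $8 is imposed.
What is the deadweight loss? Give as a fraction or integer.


Pre-tax equilibrium quantity: Q* = 112
Post-tax equilibrium quantity: Q_tax = 316/3
Reduction in quantity: Q* - Q_tax = 20/3
DWL = (1/2) * tax * (Q* - Q_tax)
DWL = (1/2) * 8 * 20/3 = 80/3

80/3


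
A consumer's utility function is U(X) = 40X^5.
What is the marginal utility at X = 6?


MU = dU/dX = 40*5*X^(5-1)
MU = 200*X^4
At X = 6:
MU = 200 * 6^4
MU = 200 * 1296 = 259200

259200


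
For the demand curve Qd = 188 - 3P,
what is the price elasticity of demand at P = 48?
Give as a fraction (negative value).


dQ/dP = -3
At P = 48: Q = 188 - 3*48 = 44
E = (dQ/dP)(P/Q) = (-3)(48/44) = -36/11

-36/11


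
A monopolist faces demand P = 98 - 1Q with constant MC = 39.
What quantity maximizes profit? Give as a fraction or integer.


TR = P*Q = (98 - 1Q)Q = 98Q - 1Q^2
MR = dTR/dQ = 98 - 2Q
Set MR = MC:
98 - 2Q = 39
59 = 2Q
Q* = 59/2 = 59/2

59/2


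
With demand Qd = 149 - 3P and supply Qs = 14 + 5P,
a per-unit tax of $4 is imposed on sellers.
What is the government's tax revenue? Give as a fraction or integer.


With tax on sellers, new supply: Qs' = 14 + 5(P - 4)
= 5P - 6
New equilibrium quantity:
Q_new = 727/8
Tax revenue = tax * Q_new = 4 * 727/8 = 727/2

727/2


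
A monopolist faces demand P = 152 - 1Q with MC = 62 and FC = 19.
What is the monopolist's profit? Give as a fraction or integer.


MR = MC: 152 - 2Q = 62
Q* = 45
P* = 152 - 1*45 = 107
Profit = (P* - MC)*Q* - FC
= (107 - 62)*45 - 19
= 45*45 - 19
= 2025 - 19 = 2006

2006


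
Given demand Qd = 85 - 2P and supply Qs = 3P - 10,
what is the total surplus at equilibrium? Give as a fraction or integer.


Find equilibrium: 85 - 2P = 3P - 10
85 + 10 = 5P
P* = 95/5 = 19
Q* = 3*19 - 10 = 47
Inverse demand: P = 85/2 - Q/2, so P_max = 85/2
Inverse supply: P = 10/3 + Q/3, so P_min = 10/3
CS = (1/2) * 47 * (85/2 - 19) = 2209/4
PS = (1/2) * 47 * (19 - 10/3) = 2209/6
TS = CS + PS = 2209/4 + 2209/6 = 11045/12

11045/12


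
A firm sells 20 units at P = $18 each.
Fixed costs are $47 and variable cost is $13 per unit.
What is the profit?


Total Revenue = P * Q = 18 * 20 = $360
Total Cost = FC + VC*Q = 47 + 13*20 = $307
Profit = TR - TC = 360 - 307 = $53

$53


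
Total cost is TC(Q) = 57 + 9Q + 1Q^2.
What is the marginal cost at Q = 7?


MC = dTC/dQ = 9 + 2*1*Q
At Q = 7:
MC = 9 + 2*7
MC = 9 + 14 = 23

23


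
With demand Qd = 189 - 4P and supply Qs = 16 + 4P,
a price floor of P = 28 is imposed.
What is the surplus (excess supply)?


At P = 28:
Qd = 189 - 4*28 = 77
Qs = 16 + 4*28 = 128
Surplus = Qs - Qd = 128 - 77 = 51

51


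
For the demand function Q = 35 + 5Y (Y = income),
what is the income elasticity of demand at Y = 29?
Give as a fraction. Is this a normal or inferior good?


dQ/dY = 5
At Y = 29: Q = 35 + 5*29 = 180
Ey = (dQ/dY)(Y/Q) = 5 * 29 / 180 = 29/36
Since Ey > 0, this is a normal good.

29/36 (normal good)


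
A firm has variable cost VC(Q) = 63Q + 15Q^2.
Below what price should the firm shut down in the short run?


AVC(Q) = VC(Q)/Q = 63 + 15Q
AVC is increasing in Q, so minimum AVC is at Q -> 0+.
Min AVC = 63
The firm should shut down if P < 63.

63


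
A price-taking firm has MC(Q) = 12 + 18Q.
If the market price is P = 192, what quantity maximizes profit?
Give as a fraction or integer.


In perfect competition, profit is maximized where P = MC.
192 = 12 + 18Q
180 = 18Q
Q* = 180/18 = 10

10


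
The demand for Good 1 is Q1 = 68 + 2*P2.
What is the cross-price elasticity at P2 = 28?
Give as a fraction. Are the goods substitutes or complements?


dQ1/dP2 = 2
At P2 = 28: Q1 = 68 + 2*28 = 124
Exy = (dQ1/dP2)(P2/Q1) = 2 * 28 / 124 = 14/31
Since Exy > 0, the goods are substitutes.

14/31 (substitutes)


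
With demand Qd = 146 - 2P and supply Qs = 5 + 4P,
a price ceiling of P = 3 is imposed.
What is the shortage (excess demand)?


At P = 3:
Qd = 146 - 2*3 = 140
Qs = 5 + 4*3 = 17
Shortage = Qd - Qs = 140 - 17 = 123

123


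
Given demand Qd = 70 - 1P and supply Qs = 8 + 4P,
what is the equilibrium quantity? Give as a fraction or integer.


First find equilibrium price:
70 - 1P = 8 + 4P
P* = 62/5 = 62/5
Then substitute into demand:
Q* = 70 - 1 * 62/5 = 288/5

288/5


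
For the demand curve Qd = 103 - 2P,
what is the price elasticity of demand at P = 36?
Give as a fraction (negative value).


dQ/dP = -2
At P = 36: Q = 103 - 2*36 = 31
E = (dQ/dP)(P/Q) = (-2)(36/31) = -72/31

-72/31


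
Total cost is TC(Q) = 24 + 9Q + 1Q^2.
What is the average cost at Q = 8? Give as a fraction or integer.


TC(8) = 24 + 9*8 + 1*8^2
TC(8) = 24 + 72 + 64 = 160
AC = TC/Q = 160/8 = 20

20


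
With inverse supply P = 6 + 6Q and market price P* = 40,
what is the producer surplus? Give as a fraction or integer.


Minimum supply price (at Q=0): P_min = 6
Quantity supplied at P* = 40:
Q* = (40 - 6)/6 = 17/3
PS = (1/2) * Q* * (P* - P_min)
PS = (1/2) * 17/3 * (40 - 6)
PS = (1/2) * 17/3 * 34 = 289/3

289/3


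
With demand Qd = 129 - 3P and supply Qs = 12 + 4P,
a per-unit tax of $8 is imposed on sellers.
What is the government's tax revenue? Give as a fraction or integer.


With tax on sellers, new supply: Qs' = 12 + 4(P - 8)
= 4P - 20
New equilibrium quantity:
Q_new = 456/7
Tax revenue = tax * Q_new = 8 * 456/7 = 3648/7

3648/7


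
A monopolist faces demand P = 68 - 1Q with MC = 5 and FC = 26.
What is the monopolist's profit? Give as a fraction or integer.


MR = MC: 68 - 2Q = 5
Q* = 63/2
P* = 68 - 1*63/2 = 73/2
Profit = (P* - MC)*Q* - FC
= (73/2 - 5)*63/2 - 26
= 63/2*63/2 - 26
= 3969/4 - 26 = 3865/4

3865/4


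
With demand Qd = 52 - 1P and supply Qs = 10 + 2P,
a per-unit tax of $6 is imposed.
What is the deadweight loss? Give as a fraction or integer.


Pre-tax equilibrium quantity: Q* = 38
Post-tax equilibrium quantity: Q_tax = 34
Reduction in quantity: Q* - Q_tax = 4
DWL = (1/2) * tax * (Q* - Q_tax)
DWL = (1/2) * 6 * 4 = 12

12


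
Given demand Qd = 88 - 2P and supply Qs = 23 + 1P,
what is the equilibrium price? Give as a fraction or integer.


At equilibrium, Qd = Qs.
88 - 2P = 23 + 1P
88 - 23 = 2P + 1P
65 = 3P
P* = 65/3 = 65/3

65/3


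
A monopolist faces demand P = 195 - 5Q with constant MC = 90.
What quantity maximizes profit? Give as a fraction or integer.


TR = P*Q = (195 - 5Q)Q = 195Q - 5Q^2
MR = dTR/dQ = 195 - 10Q
Set MR = MC:
195 - 10Q = 90
105 = 10Q
Q* = 105/10 = 21/2

21/2


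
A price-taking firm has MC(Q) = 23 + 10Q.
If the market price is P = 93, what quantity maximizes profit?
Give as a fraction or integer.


In perfect competition, profit is maximized where P = MC.
93 = 23 + 10Q
70 = 10Q
Q* = 70/10 = 7

7


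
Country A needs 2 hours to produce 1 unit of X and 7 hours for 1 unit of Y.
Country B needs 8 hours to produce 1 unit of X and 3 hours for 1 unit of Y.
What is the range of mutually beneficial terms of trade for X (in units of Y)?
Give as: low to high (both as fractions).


Opportunity cost of X for Country A = hours_X / hours_Y = 2/7 = 2/7 units of Y
Opportunity cost of X for Country B = hours_X / hours_Y = 8/3 = 8/3 units of Y
Terms of trade must be between the two opportunity costs.
Range: 2/7 to 8/3

2/7 to 8/3
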